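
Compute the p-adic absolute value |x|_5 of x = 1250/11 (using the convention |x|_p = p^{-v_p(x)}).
|1250/11|_5 = 1/625

Step 1 — compute v_5(x) by factoring powers of 5 out of the numerator and denominator: v_5(1250/11) = 4. Step 2 — apply |x|_p = p^{-v_p(x)} = 5^{-4} = 1/625.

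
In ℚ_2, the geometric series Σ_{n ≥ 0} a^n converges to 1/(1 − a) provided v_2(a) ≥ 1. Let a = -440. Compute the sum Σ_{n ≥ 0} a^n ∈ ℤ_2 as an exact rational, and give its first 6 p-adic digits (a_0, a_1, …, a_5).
Σ a^n = 1/(1 − a) = 1/441;  first 6 digits = (1, 0, 0, 1, 0, 0)

v_2(a) = 3 ≥ 1, so the series converges in ℤ_2 to 1/(1 − a) = 1/(1 − (-440)) = 1/441. Expand this rational in ℤ_2: compute digits iteratively via d_i = x_i mod 2, x_{i+1} = (x_i − d_i)/2. The first 6 digits are (1, 0, 0, 1, 0, 0).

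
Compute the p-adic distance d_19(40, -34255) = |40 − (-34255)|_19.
d_19(40, -34255) = 1/6859

Step 1 — x − y = 40 − (-34255) = 34295. Step 2 — v_19(34295) = 3 (factor: 34295 = (19^3 · 5); the sign does not affect v_p). Step 3 — |x − y|_19 = 19^{-3} = 1/6859.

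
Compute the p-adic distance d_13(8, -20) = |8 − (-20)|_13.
d_13(8, -20) = 1

Step 1 — x − y = 8 − (-20) = 28. Step 2 — v_13(28) = 0 (factor: 28 = (13^0 · 28); the sign does not affect v_p). Step 3 — |x − y|_13 = 13^{0} = 1.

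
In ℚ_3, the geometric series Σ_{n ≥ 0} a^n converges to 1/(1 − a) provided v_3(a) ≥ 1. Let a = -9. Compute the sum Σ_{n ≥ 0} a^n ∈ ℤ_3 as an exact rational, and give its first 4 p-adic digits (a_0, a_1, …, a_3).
Σ a^n = 1/(1 − a) = 1/10;  first 4 digits = (1, 0, 2, 2)

v_3(a) = 2 ≥ 1, so the series converges in ℤ_3 to 1/(1 − a) = 1/(1 − (-9)) = 1/10. Expand this rational in ℤ_3: compute digits iteratively via d_i = x_i mod 3, x_{i+1} = (x_i − d_i)/3. The first 4 digits are (1, 0, 2, 2).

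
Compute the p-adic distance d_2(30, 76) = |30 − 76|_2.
d_2(30, 76) = 1/2

Step 1 — x − y = 30 − 76 = -46. Step 2 — v_2(-46) = 1 (factor: -46 = −(2^1 · 23); the sign does not affect v_p). Step 3 — |x − y|_2 = 2^{-1} = 1/2.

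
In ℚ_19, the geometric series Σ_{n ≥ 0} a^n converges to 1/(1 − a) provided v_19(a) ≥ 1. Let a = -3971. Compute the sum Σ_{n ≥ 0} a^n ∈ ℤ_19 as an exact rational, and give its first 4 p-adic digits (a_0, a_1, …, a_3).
Σ a^n = 1/(1 − a) = 1/3972;  first 4 digits = (1, 0, 8, 18)

v_19(a) = 2 ≥ 1, so the series converges in ℤ_19 to 1/(1 − a) = 1/(1 − (-3971)) = 1/3972. Expand this rational in ℤ_19: compute digits iteratively via d_i = x_i mod 19, x_{i+1} = (x_i − d_i)/19. The first 4 digits are (1, 0, 8, 18).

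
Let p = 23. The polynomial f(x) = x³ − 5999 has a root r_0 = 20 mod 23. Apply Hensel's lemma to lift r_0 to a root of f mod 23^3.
r_2 = 9703 (mod 12167)

Hensel: r_{i+1} = r_i − f(r_i)/f′(r_i) mod 23^{i+2}, where f′(x) = 3x². Iterate:
  r_0 = 20 (mod 23)
  r_1 = 181 (mod 529)
  r_2 = 9703 (mod 12167)
Final: r = 9703 with f(r) ≡ 0 mod 23^3.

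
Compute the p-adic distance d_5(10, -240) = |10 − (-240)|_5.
d_5(10, -240) = 1/125

Step 1 — x − y = 10 − (-240) = 250. Step 2 — v_5(250) = 3 (factor: 250 = (5^3 · 2); the sign does not affect v_p). Step 3 — |x − y|_5 = 5^{-3} = 1/125.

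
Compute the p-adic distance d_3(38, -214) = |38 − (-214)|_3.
d_3(38, -214) = 1/9

Step 1 — x − y = 38 − (-214) = 252. Step 2 — v_3(252) = 2 (factor: 252 = (3^2 · 28); the sign does not affect v_p). Step 3 — |x − y|_3 = 3^{-2} = 1/9.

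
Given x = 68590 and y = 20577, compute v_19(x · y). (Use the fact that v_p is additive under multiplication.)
v_19(1411376430) = 6

v_p(x) = 3 (factor: 68590 = 19^3 · 10); v_p(y) = 3 (factor: 20577 = 19^3 · 3). Additivity: v_p(xy) = v_p(x) + v_p(y) = 3 + 3 = 6. (Direct check: xy = 1411376430 = 19^6 · (30).)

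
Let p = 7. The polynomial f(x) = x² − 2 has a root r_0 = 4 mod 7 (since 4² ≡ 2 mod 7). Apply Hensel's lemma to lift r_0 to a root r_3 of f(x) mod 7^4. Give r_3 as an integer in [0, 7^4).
r_3 = 235 (mod 2401)

Hensel's recurrence: r_{i+1} = r_i − f(r_i)·(f′(r_i))^{-1} mod 7^{i+2}, with f′(x) = 2x. Iterate:
  r_0 = 4 (mod 7)
  r_1 = 39 (mod 49)
  r_2 = 235 (mod 343)
  r_3 = 235 (mod 2401)
Final: r_3 = 235, and one checks f(r_3) ≡ 0 mod 7^4.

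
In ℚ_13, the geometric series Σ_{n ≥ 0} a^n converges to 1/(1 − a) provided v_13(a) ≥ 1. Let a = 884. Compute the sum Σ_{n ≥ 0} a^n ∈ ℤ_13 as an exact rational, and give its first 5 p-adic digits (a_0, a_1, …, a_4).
Σ a^n = 1/(1 − a) = -1/883;  first 5 digits = (1, 3, 1, 6, 11)

v_13(a) = 1 ≥ 1, so the series converges in ℤ_13 to 1/(1 − a) = 1/(1 − 884) = -1/883. Expand this rational in ℤ_13: compute digits iteratively via d_i = x_i mod 13, x_{i+1} = (x_i − d_i)/13. The first 5 digits are (1, 3, 1, 6, 11).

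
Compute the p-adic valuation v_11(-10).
v_11(-10) = 0

v_11(n) is the largest exponent k such that 11^k divides n. Factor out: -10 = -11^0 · 10. (Sign doesn't affect v_p.) So v_11(-10) = 0.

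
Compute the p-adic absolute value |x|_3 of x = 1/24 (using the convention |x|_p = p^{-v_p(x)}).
|1/24|_3 = 3

Step 1 — compute v_3(x) by factoring powers of 3 out of the numerator and denominator: v_3(1/24) = -1. Step 2 — apply |x|_p = p^{-v_p(x)} = 3^{1} = 3.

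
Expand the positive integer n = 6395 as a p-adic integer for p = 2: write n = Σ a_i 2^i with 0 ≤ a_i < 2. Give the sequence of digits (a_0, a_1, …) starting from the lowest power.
(a_0, a_1, …) = (1, 1, 0, 1, 1, 1, 1, 1, 0, 0, 0, 1, 1)

Repeated division by 2 gives the digits low-to-high: 6395 = 1 + 1·2^1 + 1·2^3 + 1·2^4 + 1·2^5 + 1·2^6 + 1·2^7 + 1·2^11 + 1·2^12. Digit sequence: (1, 1, 0, 1, 1, 1, 1, 1, 0, 0, 0, 1, 1).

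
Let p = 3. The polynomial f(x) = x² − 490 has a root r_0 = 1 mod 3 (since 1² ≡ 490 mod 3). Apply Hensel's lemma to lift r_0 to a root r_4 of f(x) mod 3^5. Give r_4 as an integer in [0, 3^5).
r_4 = 241 (mod 243)

Hensel's recurrence: r_{i+1} = r_i − f(r_i)·(f′(r_i))^{-1} mod 3^{i+2}, with f′(x) = 2x. Iterate:
  r_0 = 1 (mod 3)
  r_1 = 7 (mod 9)
  r_2 = 25 (mod 27)
  r_3 = 79 (mod 81)
  r_4 = 241 (mod 243)
Final: r_4 = 241, and one checks f(r_4) ≡ 0 mod 3^5.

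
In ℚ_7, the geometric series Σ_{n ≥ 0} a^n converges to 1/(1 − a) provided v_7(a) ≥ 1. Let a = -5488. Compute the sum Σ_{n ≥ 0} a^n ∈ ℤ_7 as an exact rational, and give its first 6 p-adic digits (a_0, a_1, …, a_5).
Σ a^n = 1/(1 − a) = 1/5489;  first 6 digits = (1, 0, 0, 5, 4, 6)

v_7(a) = 3 ≥ 1, so the series converges in ℤ_7 to 1/(1 − a) = 1/(1 − (-5488)) = 1/5489. Expand this rational in ℤ_7: compute digits iteratively via d_i = x_i mod 7, x_{i+1} = (x_i − d_i)/7. The first 6 digits are (1, 0, 0, 5, 4, 6).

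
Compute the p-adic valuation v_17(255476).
v_17(255476) = 3

v_17(n) is the largest exponent k such that 17^k divides n. Factor out: 255476 = 17^3 · 52. (Sign doesn't affect v_p.) So v_17(255476) = 3.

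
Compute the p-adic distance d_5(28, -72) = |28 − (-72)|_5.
d_5(28, -72) = 1/25

Step 1 — x − y = 28 − (-72) = 100. Step 2 — v_5(100) = 2 (factor: 100 = (5^2 · 4); the sign does not affect v_p). Step 3 — |x − y|_5 = 5^{-2} = 1/25.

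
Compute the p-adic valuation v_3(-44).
v_3(-44) = 0

v_3(n) is the largest exponent k such that 3^k divides n. Factor out: -44 = -3^0 · 44. (Sign doesn't affect v_p.) So v_3(-44) = 0.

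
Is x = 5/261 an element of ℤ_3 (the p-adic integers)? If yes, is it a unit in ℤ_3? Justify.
x ∉ ℤ_3 (v_3(x) = -2 < 0)

ℤ_3 = {x ∈ ℚ_3 : v_3(x) ≥ 0} and ℤ_3^× = {x ∈ ℤ_3 : v_3(x) = 0}. Here v_3(5/261) = v_3(num) − v_3(den) = -2; compare against these criteria.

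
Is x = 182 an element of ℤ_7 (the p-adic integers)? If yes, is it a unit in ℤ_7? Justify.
x ∈ ℤ_7 but not a unit; v_7(x) = 1 > 0

ℤ_7 = {x ∈ ℚ_7 : v_7(x) ≥ 0} and ℤ_7^× = {x ∈ ℤ_7 : v_7(x) = 0}. Here v_7(182) = v_7(num) − v_7(den) = 1; compare against these criteria.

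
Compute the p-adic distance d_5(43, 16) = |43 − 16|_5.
d_5(43, 16) = 1

Step 1 — x − y = 43 − 16 = 27. Step 2 — v_5(27) = 0 (factor: 27 = (5^0 · 27); the sign does not affect v_p). Step 3 — |x − y|_5 = 5^{0} = 1.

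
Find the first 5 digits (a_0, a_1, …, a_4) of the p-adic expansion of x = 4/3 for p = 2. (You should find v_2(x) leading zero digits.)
(a_0, …, a_4) = (0, 0, 1, 1, 0)

v_2(4/3) = 2, so a_0 = ... = a_1 = 0. Factor out: x = 2^2 · u with u = 1/3 a unit in ℤ_2. Expand u iteratively via a_{v+i} = u_i mod 2, u_{i+1} = (u_i − a_{v+i})/2:
  u_0 = 1/3;  a_2 = 1;  u_1 = (u_0 − 1)/2 = -1/3
  u_1 = -1/3;  a_3 = 1;  u_2 = (u_1 − 1)/2 = -2/3
  u_2 = -2/3;  a_4 = 0;  u_3 = (u_2 − 0)/2 = -1/3
Digits: (0, 0, 1, 1, 0).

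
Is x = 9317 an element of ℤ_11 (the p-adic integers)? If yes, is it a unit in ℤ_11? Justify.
x ∈ ℤ_11 but not a unit; v_11(x) = 3 > 0

ℤ_11 = {x ∈ ℚ_11 : v_11(x) ≥ 0} and ℤ_11^× = {x ∈ ℤ_11 : v_11(x) = 0}. Here v_11(9317) = v_11(num) − v_11(den) = 3; compare against these criteria.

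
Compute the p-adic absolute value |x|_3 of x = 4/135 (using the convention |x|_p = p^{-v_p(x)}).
|4/135|_3 = 27

Step 1 — compute v_3(x) by factoring powers of 3 out of the numerator and denominator: v_3(4/135) = -3. Step 2 — apply |x|_p = p^{-v_p(x)} = 3^{3} = 27.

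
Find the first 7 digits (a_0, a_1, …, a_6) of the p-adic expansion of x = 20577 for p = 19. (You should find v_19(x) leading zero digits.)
(a_0, …, a_6) = (0, 0, 0, 3, 0, 0, 0)

v_19(20577) = 3, so a_0 = ... = a_2 = 0. Factor out: x = 19^3 · u with u = 3 a unit in ℤ_19. Expand u iteratively via a_{v+i} = u_i mod 19, u_{i+1} = (u_i − a_{v+i})/19:
  u_0 = 3;  a_3 = 3;  u_1 = (u_0 − 3)/19 = 0
  u_1 = 0;  a_4 = 0;  u_2 = (u_1 − 0)/19 = 0
  u_2 = 0;  a_5 = 0;  u_3 = (u_2 − 0)/19 = 0
  u_3 = 0;  a_6 = 0;  u_4 = (u_3 − 0)/19 = 0
Digits: (0, 0, 0, 3, 0, 0, 0).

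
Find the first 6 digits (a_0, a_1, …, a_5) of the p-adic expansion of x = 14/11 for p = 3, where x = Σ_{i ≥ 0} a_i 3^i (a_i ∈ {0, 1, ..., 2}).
(a_0, …, a_5) = (1, 2, 1, 0, 2, 2)

v_3(14/11) = 0 (numerator and denominator both coprime to 3), so x ∈ ℤ_3^×. Compute digits iteratively via a_i = x_i mod 3, x_{i+1} = (x_i − a_i)/3, with x_0 = x:
  x_0 = 14/11;  a_0 = 1;  x_1 = (x_0 − 1)/3 = 1/11
  x_1 = 1/11;  a_1 = 2;  x_2 = (x_1 − 2)/3 = -7/11
  x_2 = -7/11;  a_2 = 1;  x_3 = (x_2 − 1)/3 = -6/11
  x_3 = -6/11;  a_3 = 0;  x_4 = (x_3 − 0)/3 = -2/11
  x_4 = -2/11;  a_4 = 2;  x_5 = (x_4 − 2)/3 = -8/11
  x_5 = -8/11;  a_5 = 2;  x_6 = (x_5 − 2)/3 = -10/11
Digits: (1, 2, 1, 0, 2, 2).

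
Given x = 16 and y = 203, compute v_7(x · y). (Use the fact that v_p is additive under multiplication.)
v_7(3248) = 1

v_p(x) = 0 (factor: 16 = 7^0 · 16); v_p(y) = 1 (factor: 203 = 7^1 · 29). Additivity: v_p(xy) = v_p(x) + v_p(y) = 0 + 1 = 1. (Direct check: xy = 3248 = 7^1 · (464).)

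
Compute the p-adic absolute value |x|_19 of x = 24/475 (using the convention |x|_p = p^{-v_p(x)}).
|24/475|_19 = 19

Step 1 — compute v_19(x) by factoring powers of 19 out of the numerator and denominator: v_19(24/475) = -1. Step 2 — apply |x|_p = p^{-v_p(x)} = 19^{1} = 19.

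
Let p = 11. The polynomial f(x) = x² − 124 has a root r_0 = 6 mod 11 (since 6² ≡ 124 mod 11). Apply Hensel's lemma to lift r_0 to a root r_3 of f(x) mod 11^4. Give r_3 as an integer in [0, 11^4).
r_3 = 10016 (mod 14641)

Hensel's recurrence: r_{i+1} = r_i − f(r_i)·(f′(r_i))^{-1} mod 11^{i+2}, with f′(x) = 2x. Iterate:
  r_0 = 6 (mod 11)
  r_1 = 94 (mod 121)
  r_2 = 699 (mod 1331)
  r_3 = 10016 (mod 14641)
Final: r_3 = 10016, and one checks f(r_3) ≡ 0 mod 11^4.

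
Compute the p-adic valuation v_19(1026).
v_19(1026) = 1

v_19(n) is the largest exponent k such that 19^k divides n. Factor out: 1026 = 19^1 · 54. (Sign doesn't affect v_p.) So v_19(1026) = 1.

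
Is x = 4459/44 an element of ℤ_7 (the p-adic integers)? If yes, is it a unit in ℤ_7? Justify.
x ∈ ℤ_7 but not a unit; v_7(x) = 3 > 0

ℤ_7 = {x ∈ ℚ_7 : v_7(x) ≥ 0} and ℤ_7^× = {x ∈ ℤ_7 : v_7(x) = 0}. Here v_7(4459/44) = v_7(num) − v_7(den) = 3; compare against these criteria.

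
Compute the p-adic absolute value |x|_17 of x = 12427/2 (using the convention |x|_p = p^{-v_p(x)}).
|12427/2|_17 = 1/289

Step 1 — compute v_17(x) by factoring powers of 17 out of the numerator and denominator: v_17(12427/2) = 2. Step 2 — apply |x|_p = p^{-v_p(x)} = 17^{-2} = 1/289.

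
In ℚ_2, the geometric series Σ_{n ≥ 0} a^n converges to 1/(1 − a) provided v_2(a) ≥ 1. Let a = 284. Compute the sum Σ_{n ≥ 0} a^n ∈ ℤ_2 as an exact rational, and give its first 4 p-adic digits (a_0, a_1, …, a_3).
Σ a^n = 1/(1 − a) = -1/283;  first 4 digits = (1, 0, 1, 1)

v_2(a) = 2 ≥ 1, so the series converges in ℤ_2 to 1/(1 − a) = 1/(1 − 284) = -1/283. Expand this rational in ℤ_2: compute digits iteratively via d_i = x_i mod 2, x_{i+1} = (x_i − d_i)/2. The first 4 digits are (1, 0, 1, 1).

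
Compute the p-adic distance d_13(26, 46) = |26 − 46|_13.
d_13(26, 46) = 1

Step 1 — x − y = 26 − 46 = -20. Step 2 — v_13(-20) = 0 (factor: -20 = −(13^0 · 20); the sign does not affect v_p). Step 3 — |x − y|_13 = 13^{0} = 1.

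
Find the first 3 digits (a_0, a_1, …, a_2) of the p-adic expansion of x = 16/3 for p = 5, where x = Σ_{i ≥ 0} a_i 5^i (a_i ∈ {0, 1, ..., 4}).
(a_0, …, a_2) = (2, 4, 1)

v_5(16/3) = 0 (numerator and denominator both coprime to 5), so x ∈ ℤ_5^×. Compute digits iteratively via a_i = x_i mod 5, x_{i+1} = (x_i − a_i)/5, with x_0 = x:
  x_0 = 16/3;  a_0 = 2;  x_1 = (x_0 − 2)/5 = 2/3
  x_1 = 2/3;  a_1 = 4;  x_2 = (x_1 − 4)/5 = -2/3
  x_2 = -2/3;  a_2 = 1;  x_3 = (x_2 − 1)/5 = -1/3
Digits: (2, 4, 1).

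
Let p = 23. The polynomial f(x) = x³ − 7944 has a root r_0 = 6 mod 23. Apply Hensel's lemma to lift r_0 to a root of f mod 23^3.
r_2 = 10540 (mod 12167)

Hensel: r_{i+1} = r_i − f(r_i)/f′(r_i) mod 23^{i+2}, where f′(x) = 3x². Iterate:
  r_0 = 6 (mod 23)
  r_1 = 489 (mod 529)
  r_2 = 10540 (mod 12167)
Final: r = 10540 with f(r) ≡ 0 mod 23^3.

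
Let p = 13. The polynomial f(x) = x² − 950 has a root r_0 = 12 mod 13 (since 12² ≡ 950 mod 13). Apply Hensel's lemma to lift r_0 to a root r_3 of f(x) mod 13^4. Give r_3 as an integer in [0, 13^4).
r_3 = 23945 (mod 28561)

Hensel's recurrence: r_{i+1} = r_i − f(r_i)·(f′(r_i))^{-1} mod 13^{i+2}, with f′(x) = 2x. Iterate:
  r_0 = 12 (mod 13)
  r_1 = 116 (mod 169)
  r_2 = 1975 (mod 2197)
  r_3 = 23945 (mod 28561)
Final: r_3 = 23945, and one checks f(r_3) ≡ 0 mod 13^4.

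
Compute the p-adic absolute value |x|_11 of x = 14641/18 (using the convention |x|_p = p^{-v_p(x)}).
|14641/18|_11 = 1/14641

Step 1 — compute v_11(x) by factoring powers of 11 out of the numerator and denominator: v_11(14641/18) = 4. Step 2 — apply |x|_p = p^{-v_p(x)} = 11^{-4} = 1/14641.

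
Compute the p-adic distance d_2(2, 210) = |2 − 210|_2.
d_2(2, 210) = 1/16

Step 1 — x − y = 2 − 210 = -208. Step 2 — v_2(-208) = 4 (factor: -208 = −(2^4 · 13); the sign does not affect v_p). Step 3 — |x − y|_2 = 2^{-4} = 1/16.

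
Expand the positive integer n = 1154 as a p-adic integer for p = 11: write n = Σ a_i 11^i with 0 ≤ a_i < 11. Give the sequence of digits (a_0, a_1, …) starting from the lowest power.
(a_0, a_1, …) = (10, 5, 9)

Repeated division by 11 gives the digits low-to-high: 1154 = 10 + 5·11^1 + 9·11^2. Digit sequence: (10, 5, 9).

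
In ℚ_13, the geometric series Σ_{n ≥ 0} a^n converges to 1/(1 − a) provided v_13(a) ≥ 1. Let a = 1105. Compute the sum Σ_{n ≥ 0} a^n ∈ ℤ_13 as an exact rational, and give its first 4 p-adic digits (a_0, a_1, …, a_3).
Σ a^n = 1/(1 − a) = -1/1104;  first 4 digits = (1, 7, 3, 2)

v_13(a) = 1 ≥ 1, so the series converges in ℤ_13 to 1/(1 − a) = 1/(1 − 1105) = -1/1104. Expand this rational in ℤ_13: compute digits iteratively via d_i = x_i mod 13, x_{i+1} = (x_i − d_i)/13. The first 4 digits are (1, 7, 3, 2).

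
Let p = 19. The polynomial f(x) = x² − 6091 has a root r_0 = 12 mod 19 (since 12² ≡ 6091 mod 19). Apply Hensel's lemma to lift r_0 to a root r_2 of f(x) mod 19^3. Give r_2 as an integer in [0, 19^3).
r_2 = 1057 (mod 6859)

Hensel's recurrence: r_{i+1} = r_i − f(r_i)·(f′(r_i))^{-1} mod 19^{i+2}, with f′(x) = 2x. Iterate:
  r_0 = 12 (mod 19)
  r_1 = 335 (mod 361)
  r_2 = 1057 (mod 6859)
Final: r_2 = 1057, and one checks f(r_2) ≡ 0 mod 19^3.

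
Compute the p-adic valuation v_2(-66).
v_2(-66) = 1

v_2(n) is the largest exponent k such that 2^k divides n. Factor out: -66 = -2^1 · 33. (Sign doesn't affect v_p.) So v_2(-66) = 1.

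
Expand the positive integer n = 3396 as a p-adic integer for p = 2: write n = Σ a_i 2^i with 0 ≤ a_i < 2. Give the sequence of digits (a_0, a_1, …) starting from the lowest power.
(a_0, a_1, …) = (0, 0, 1, 0, 0, 0, 1, 0, 1, 0, 1, 1)

Repeated division by 2 gives the digits low-to-high: 3396 = 1·2^2 + 1·2^6 + 1·2^8 + 1·2^10 + 1·2^11. Digit sequence: (0, 0, 1, 0, 0, 0, 1, 0, 1, 0, 1, 1).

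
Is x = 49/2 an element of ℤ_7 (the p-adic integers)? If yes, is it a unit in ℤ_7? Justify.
x ∈ ℤ_7 but not a unit; v_7(x) = 2 > 0

ℤ_7 = {x ∈ ℚ_7 : v_7(x) ≥ 0} and ℤ_7^× = {x ∈ ℤ_7 : v_7(x) = 0}. Here v_7(49/2) = v_7(num) − v_7(den) = 2; compare against these criteria.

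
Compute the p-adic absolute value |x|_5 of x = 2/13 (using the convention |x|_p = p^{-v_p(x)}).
|2/13|_5 = 1

Step 1 — compute v_5(x) by factoring powers of 5 out of the numerator and denominator: v_5(2/13) = 0. Step 2 — apply |x|_p = p^{-v_p(x)} = 5^{0} = 1.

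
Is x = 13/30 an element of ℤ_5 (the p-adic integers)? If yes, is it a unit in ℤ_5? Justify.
x ∉ ℤ_5 (v_5(x) = -1 < 0)

ℤ_5 = {x ∈ ℚ_5 : v_5(x) ≥ 0} and ℤ_5^× = {x ∈ ℤ_5 : v_5(x) = 0}. Here v_5(13/30) = v_5(num) − v_5(den) = -1; compare against these criteria.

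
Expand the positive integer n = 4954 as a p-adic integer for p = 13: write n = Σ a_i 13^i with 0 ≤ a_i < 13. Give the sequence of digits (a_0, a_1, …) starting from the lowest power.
(a_0, a_1, …) = (1, 4, 3, 2)

Repeated division by 13 gives the digits low-to-high: 4954 = 1 + 4·13^1 + 3·13^2 + 2·13^3. Digit sequence: (1, 4, 3, 2).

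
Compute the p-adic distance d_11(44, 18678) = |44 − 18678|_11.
d_11(44, 18678) = 1/1331

Step 1 — x − y = 44 − 18678 = -18634. Step 2 — v_11(-18634) = 3 (factor: -18634 = −(11^3 · 14); the sign does not affect v_p). Step 3 — |x − y|_11 = 11^{-3} = 1/1331.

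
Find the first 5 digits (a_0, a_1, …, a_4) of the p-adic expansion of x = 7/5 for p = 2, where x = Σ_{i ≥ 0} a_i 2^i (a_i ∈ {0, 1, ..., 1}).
(a_0, …, a_4) = (1, 1, 0, 1, 1)

v_2(7/5) = 0 (numerator and denominator both coprime to 2), so x ∈ ℤ_2^×. Compute digits iteratively via a_i = x_i mod 2, x_{i+1} = (x_i − a_i)/2, with x_0 = x:
  x_0 = 7/5;  a_0 = 1;  x_1 = (x_0 − 1)/2 = 1/5
  x_1 = 1/5;  a_1 = 1;  x_2 = (x_1 − 1)/2 = -2/5
  x_2 = -2/5;  a_2 = 0;  x_3 = (x_2 − 0)/2 = -1/5
  x_3 = -1/5;  a_3 = 1;  x_4 = (x_3 − 1)/2 = -3/5
  x_4 = -3/5;  a_4 = 1;  x_5 = (x_4 − 1)/2 = -4/5
Digits: (1, 1, 0, 1, 1).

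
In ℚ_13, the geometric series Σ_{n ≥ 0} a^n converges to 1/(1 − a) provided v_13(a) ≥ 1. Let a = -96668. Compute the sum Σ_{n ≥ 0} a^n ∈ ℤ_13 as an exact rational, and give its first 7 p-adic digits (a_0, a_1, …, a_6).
Σ a^n = 1/(1 − a) = 1/96669;  first 7 digits = (1, 0, 0, 8, 9, 12, 11)

v_13(a) = 3 ≥ 1, so the series converges in ℤ_13 to 1/(1 − a) = 1/(1 − (-96668)) = 1/96669. Expand this rational in ℤ_13: compute digits iteratively via d_i = x_i mod 13, x_{i+1} = (x_i − d_i)/13. The first 7 digits are (1, 0, 0, 8, 9, 12, 11).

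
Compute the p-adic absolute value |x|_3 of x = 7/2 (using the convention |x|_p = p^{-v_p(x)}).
|7/2|_3 = 1

Step 1 — compute v_3(x) by factoring powers of 3 out of the numerator and denominator: v_3(7/2) = 0. Step 2 — apply |x|_p = p^{-v_p(x)} = 3^{0} = 1.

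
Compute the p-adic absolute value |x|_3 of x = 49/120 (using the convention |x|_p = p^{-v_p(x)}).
|49/120|_3 = 3

Step 1 — compute v_3(x) by factoring powers of 3 out of the numerator and denominator: v_3(49/120) = -1. Step 2 — apply |x|_p = p^{-v_p(x)} = 3^{1} = 3.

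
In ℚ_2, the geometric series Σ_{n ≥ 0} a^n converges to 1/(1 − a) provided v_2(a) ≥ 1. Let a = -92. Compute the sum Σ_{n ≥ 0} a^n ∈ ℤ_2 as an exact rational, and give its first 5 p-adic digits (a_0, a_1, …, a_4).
Σ a^n = 1/(1 − a) = 1/93;  first 5 digits = (1, 0, 1, 0, 1)

v_2(a) = 2 ≥ 1, so the series converges in ℤ_2 to 1/(1 − a) = 1/(1 − (-92)) = 1/93. Expand this rational in ℤ_2: compute digits iteratively via d_i = x_i mod 2, x_{i+1} = (x_i − d_i)/2. The first 5 digits are (1, 0, 1, 0, 1).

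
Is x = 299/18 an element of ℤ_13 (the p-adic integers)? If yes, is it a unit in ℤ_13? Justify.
x ∈ ℤ_13 but not a unit; v_13(x) = 1 > 0

ℤ_13 = {x ∈ ℚ_13 : v_13(x) ≥ 0} and ℤ_13^× = {x ∈ ℤ_13 : v_13(x) = 0}. Here v_13(299/18) = v_13(num) − v_13(den) = 1; compare against these criteria.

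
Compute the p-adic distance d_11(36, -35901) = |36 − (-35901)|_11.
d_11(36, -35901) = 1/1331

Step 1 — x − y = 36 − (-35901) = 35937. Step 2 — v_11(35937) = 3 (factor: 35937 = (11^3 · 27); the sign does not affect v_p). Step 3 — |x − y|_11 = 11^{-3} = 1/1331.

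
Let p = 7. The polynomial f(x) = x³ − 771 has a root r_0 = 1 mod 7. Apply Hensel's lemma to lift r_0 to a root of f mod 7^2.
r_1 = 29 (mod 49)

Hensel: r_{i+1} = r_i − f(r_i)/f′(r_i) mod 7^{i+2}, where f′(x) = 3x². Iterate:
  r_0 = 1 (mod 7)
  r_1 = 29 (mod 49)
Final: r = 29 with f(r) ≡ 0 mod 7^2.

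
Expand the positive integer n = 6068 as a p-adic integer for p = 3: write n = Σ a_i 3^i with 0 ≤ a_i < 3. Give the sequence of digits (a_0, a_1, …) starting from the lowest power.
(a_0, a_1, …) = (2, 0, 2, 2, 2, 0, 2, 2)

Repeated division by 3 gives the digits low-to-high: 6068 = 2 + 2·3^2 + 2·3^3 + 2·3^4 + 2·3^6 + 2·3^7. Digit sequence: (2, 0, 2, 2, 2, 0, 2, 2).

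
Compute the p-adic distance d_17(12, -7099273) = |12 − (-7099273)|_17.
d_17(12, -7099273) = 1/1419857

Step 1 — x − y = 12 − (-7099273) = 7099285. Step 2 — v_17(7099285) = 5 (factor: 7099285 = (17^5 · 5); the sign does not affect v_p). Step 3 — |x − y|_17 = 17^{-5} = 1/1419857.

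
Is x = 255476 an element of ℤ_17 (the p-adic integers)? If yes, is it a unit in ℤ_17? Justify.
x ∈ ℤ_17 but not a unit; v_17(x) = 3 > 0

ℤ_17 = {x ∈ ℚ_17 : v_17(x) ≥ 0} and ℤ_17^× = {x ∈ ℤ_17 : v_17(x) = 0}. Here v_17(255476) = v_17(num) − v_17(den) = 3; compare against these criteria.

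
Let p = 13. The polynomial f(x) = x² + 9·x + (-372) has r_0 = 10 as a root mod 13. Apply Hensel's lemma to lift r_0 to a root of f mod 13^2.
r_1 = 127 (mod 169)

Hensel: r_{i+1} = r_i − f(r_i)·(f′(r_i))^{-1} mod 13^{i+2}, f′(x) = 2x + 9. Iterate:
  r_0 = 10 (mod 13)
  r_1 = 127 (mod 169)
Final: r = 127 satisfies f(r) ≡ 0 mod 13^2.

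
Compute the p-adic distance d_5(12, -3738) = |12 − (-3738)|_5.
d_5(12, -3738) = 1/625

Step 1 — x − y = 12 − (-3738) = 3750. Step 2 — v_5(3750) = 4 (factor: 3750 = (5^4 · 6); the sign does not affect v_p). Step 3 — |x − y|_5 = 5^{-4} = 1/625.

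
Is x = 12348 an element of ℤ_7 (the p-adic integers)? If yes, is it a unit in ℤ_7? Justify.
x ∈ ℤ_7 but not a unit; v_7(x) = 3 > 0

ℤ_7 = {x ∈ ℚ_7 : v_7(x) ≥ 0} and ℤ_7^× = {x ∈ ℤ_7 : v_7(x) = 0}. Here v_7(12348) = v_7(num) − v_7(den) = 3; compare against these criteria.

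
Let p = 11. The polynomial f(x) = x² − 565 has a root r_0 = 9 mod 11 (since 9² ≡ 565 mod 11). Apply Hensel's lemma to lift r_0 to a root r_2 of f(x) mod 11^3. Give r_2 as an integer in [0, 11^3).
r_2 = 1219 (mod 1331)

Hensel's recurrence: r_{i+1} = r_i − f(r_i)·(f′(r_i))^{-1} mod 11^{i+2}, with f′(x) = 2x. Iterate:
  r_0 = 9 (mod 11)
  r_1 = 9 (mod 121)
  r_2 = 1219 (mod 1331)
Final: r_2 = 1219, and one checks f(r_2) ≡ 0 mod 11^3.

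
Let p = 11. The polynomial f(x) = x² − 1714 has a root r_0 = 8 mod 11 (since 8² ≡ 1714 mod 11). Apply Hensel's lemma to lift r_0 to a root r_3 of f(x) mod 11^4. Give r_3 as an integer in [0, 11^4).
r_3 = 8445 (mod 14641)

Hensel's recurrence: r_{i+1} = r_i − f(r_i)·(f′(r_i))^{-1} mod 11^{i+2}, with f′(x) = 2x. Iterate:
  r_0 = 8 (mod 11)
  r_1 = 96 (mod 121)
  r_2 = 459 (mod 1331)
  r_3 = 8445 (mod 14641)
Final: r_3 = 8445, and one checks f(r_3) ≡ 0 mod 11^4.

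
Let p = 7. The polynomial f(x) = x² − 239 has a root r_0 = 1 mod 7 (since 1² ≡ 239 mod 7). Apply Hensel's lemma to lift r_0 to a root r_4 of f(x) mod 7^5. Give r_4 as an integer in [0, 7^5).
r_4 = 14477 (mod 16807)

Hensel's recurrence: r_{i+1} = r_i − f(r_i)·(f′(r_i))^{-1} mod 7^{i+2}, with f′(x) = 2x. Iterate:
  r_0 = 1 (mod 7)
  r_1 = 22 (mod 49)
  r_2 = 71 (mod 343)
  r_3 = 71 (mod 2401)
  r_4 = 14477 (mod 16807)
Final: r_4 = 14477, and one checks f(r_4) ≡ 0 mod 7^5.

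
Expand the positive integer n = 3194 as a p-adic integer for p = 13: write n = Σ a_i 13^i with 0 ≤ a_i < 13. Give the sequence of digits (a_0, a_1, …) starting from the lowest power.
(a_0, a_1, …) = (9, 11, 5, 1)

Repeated division by 13 gives the digits low-to-high: 3194 = 9 + 11·13^1 + 5·13^2 + 1·13^3. Digit sequence: (9, 11, 5, 1).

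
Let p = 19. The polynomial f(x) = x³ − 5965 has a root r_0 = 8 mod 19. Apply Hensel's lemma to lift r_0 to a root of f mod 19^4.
r_3 = 123489 (mod 130321)

Hensel: r_{i+1} = r_i − f(r_i)/f′(r_i) mod 19^{i+2}, where f′(x) = 3x². Iterate:
  r_0 = 8 (mod 19)
  r_1 = 27 (mod 361)
  r_2 = 27 (mod 6859)
  r_3 = 123489 (mod 130321)
Final: r = 123489 with f(r) ≡ 0 mod 19^4.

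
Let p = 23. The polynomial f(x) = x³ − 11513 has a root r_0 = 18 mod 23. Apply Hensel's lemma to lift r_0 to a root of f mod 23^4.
r_3 = 119549 (mod 279841)

Hensel: r_{i+1} = r_i − f(r_i)/f′(r_i) mod 23^{i+2}, where f′(x) = 3x². Iterate:
  r_0 = 18 (mod 23)
  r_1 = 524 (mod 529)
  r_2 = 10046 (mod 12167)
  r_3 = 119549 (mod 279841)
Final: r = 119549 with f(r) ≡ 0 mod 23^4.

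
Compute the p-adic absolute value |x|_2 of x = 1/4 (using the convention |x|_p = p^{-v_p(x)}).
|1/4|_2 = 4

Step 1 — compute v_2(x) by factoring powers of 2 out of the numerator and denominator: v_2(1/4) = -2. Step 2 — apply |x|_p = p^{-v_p(x)} = 2^{2} = 4.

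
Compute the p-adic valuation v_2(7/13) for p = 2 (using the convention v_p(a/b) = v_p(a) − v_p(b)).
v_2(7/13) = 0

Factor powers of 2 from the numerator and denominator of the reduced fraction: 7 = 2^0 · 7 and 13 = 2^0 · 13. Apply v_p(a/b) = v_p(a) − v_p(b): v_2(7/13) = 0 − 0 = 0.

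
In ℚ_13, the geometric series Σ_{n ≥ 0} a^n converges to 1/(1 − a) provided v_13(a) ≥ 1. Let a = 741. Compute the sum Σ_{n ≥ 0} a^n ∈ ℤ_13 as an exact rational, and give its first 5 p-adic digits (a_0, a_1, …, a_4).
Σ a^n = 1/(1 − a) = -1/740;  first 5 digits = (1, 5, 3, 11, 4)

v_13(a) = 1 ≥ 1, so the series converges in ℤ_13 to 1/(1 − a) = 1/(1 − 741) = -1/740. Expand this rational in ℤ_13: compute digits iteratively via d_i = x_i mod 13, x_{i+1} = (x_i − d_i)/13. The first 5 digits are (1, 5, 3, 11, 4).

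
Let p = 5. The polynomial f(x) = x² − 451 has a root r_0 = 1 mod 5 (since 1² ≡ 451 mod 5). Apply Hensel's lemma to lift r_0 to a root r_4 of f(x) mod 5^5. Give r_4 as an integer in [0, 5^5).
r_4 = 1476 (mod 3125)

Hensel's recurrence: r_{i+1} = r_i − f(r_i)·(f′(r_i))^{-1} mod 5^{i+2}, with f′(x) = 2x. Iterate:
  r_0 = 1 (mod 5)
  r_1 = 1 (mod 25)
  r_2 = 101 (mod 125)
  r_3 = 226 (mod 625)
  r_4 = 1476 (mod 3125)
Final: r_4 = 1476, and one checks f(r_4) ≡ 0 mod 5^5.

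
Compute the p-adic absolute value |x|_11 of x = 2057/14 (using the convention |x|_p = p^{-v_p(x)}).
|2057/14|_11 = 1/121

Step 1 — compute v_11(x) by factoring powers of 11 out of the numerator and denominator: v_11(2057/14) = 2. Step 2 — apply |x|_p = p^{-v_p(x)} = 11^{-2} = 1/121.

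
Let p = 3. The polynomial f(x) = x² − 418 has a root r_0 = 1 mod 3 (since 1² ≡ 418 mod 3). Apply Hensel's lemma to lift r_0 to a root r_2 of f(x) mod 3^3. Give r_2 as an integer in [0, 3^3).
r_2 = 16 (mod 27)

Hensel's recurrence: r_{i+1} = r_i − f(r_i)·(f′(r_i))^{-1} mod 3^{i+2}, with f′(x) = 2x. Iterate:
  r_0 = 1 (mod 3)
  r_1 = 7 (mod 9)
  r_2 = 16 (mod 27)
Final: r_2 = 16, and one checks f(r_2) ≡ 0 mod 3^3.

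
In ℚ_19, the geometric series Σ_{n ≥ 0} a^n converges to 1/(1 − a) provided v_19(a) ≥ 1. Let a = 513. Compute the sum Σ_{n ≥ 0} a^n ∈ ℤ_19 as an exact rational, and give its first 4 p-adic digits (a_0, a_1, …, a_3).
Σ a^n = 1/(1 − a) = -1/512;  first 4 digits = (1, 8, 8, 18)

v_19(a) = 1 ≥ 1, so the series converges in ℤ_19 to 1/(1 − a) = 1/(1 − 513) = -1/512. Expand this rational in ℤ_19: compute digits iteratively via d_i = x_i mod 19, x_{i+1} = (x_i − d_i)/19. The first 4 digits are (1, 8, 8, 18).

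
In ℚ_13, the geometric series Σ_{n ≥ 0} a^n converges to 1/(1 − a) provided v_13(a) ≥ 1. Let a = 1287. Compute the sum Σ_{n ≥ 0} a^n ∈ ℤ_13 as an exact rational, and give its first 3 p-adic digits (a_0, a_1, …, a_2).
Σ a^n = 1/(1 − a) = -1/1286;  first 3 digits = (1, 8, 6)

v_13(a) = 1 ≥ 1, so the series converges in ℤ_13 to 1/(1 − a) = 1/(1 − 1287) = -1/1286. Expand this rational in ℤ_13: compute digits iteratively via d_i = x_i mod 13, x_{i+1} = (x_i − d_i)/13. The first 3 digits are (1, 8, 6).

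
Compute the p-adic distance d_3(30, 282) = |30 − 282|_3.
d_3(30, 282) = 1/9

Step 1 — x − y = 30 − 282 = -252. Step 2 — v_3(-252) = 2 (factor: -252 = −(3^2 · 28); the sign does not affect v_p). Step 3 — |x − y|_3 = 3^{-2} = 1/9.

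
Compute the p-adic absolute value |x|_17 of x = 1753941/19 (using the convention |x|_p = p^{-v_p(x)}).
|1753941/19|_17 = 1/83521

Step 1 — compute v_17(x) by factoring powers of 17 out of the numerator and denominator: v_17(1753941/19) = 4. Step 2 — apply |x|_p = p^{-v_p(x)} = 17^{-4} = 1/83521.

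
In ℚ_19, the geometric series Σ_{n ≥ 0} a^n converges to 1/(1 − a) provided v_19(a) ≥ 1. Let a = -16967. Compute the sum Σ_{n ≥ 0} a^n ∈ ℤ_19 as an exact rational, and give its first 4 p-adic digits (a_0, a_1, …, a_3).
Σ a^n = 1/(1 − a) = 1/16968;  first 4 digits = (1, 0, 10, 16)

v_19(a) = 2 ≥ 1, so the series converges in ℤ_19 to 1/(1 − a) = 1/(1 − (-16967)) = 1/16968. Expand this rational in ℤ_19: compute digits iteratively via d_i = x_i mod 19, x_{i+1} = (x_i − d_i)/19. The first 4 digits are (1, 0, 10, 16).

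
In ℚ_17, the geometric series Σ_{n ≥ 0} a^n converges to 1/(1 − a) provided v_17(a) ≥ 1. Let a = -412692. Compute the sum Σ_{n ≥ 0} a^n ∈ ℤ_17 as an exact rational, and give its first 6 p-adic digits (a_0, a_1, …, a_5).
Σ a^n = 1/(1 − a) = 1/412693;  first 6 digits = (1, 0, 0, 1, 12, 16)

v_17(a) = 3 ≥ 1, so the series converges in ℤ_17 to 1/(1 − a) = 1/(1 − (-412692)) = 1/412693. Expand this rational in ℤ_17: compute digits iteratively via d_i = x_i mod 17, x_{i+1} = (x_i − d_i)/17. The first 6 digits are (1, 0, 0, 1, 12, 16).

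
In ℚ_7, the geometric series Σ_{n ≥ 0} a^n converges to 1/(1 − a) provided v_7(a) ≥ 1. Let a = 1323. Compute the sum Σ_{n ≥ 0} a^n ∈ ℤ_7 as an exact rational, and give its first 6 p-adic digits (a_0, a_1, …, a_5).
Σ a^n = 1/(1 − a) = -1/1322;  first 6 digits = (1, 0, 6, 3, 1, 6)

v_7(a) = 2 ≥ 1, so the series converges in ℤ_7 to 1/(1 − a) = 1/(1 − 1323) = -1/1322. Expand this rational in ℤ_7: compute digits iteratively via d_i = x_i mod 7, x_{i+1} = (x_i − d_i)/7. The first 6 digits are (1, 0, 6, 3, 1, 6).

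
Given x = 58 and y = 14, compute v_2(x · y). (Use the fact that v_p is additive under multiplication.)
v_2(812) = 2

v_p(x) = 1 (factor: 58 = 2^1 · 29); v_p(y) = 1 (factor: 14 = 2^1 · 7). Additivity: v_p(xy) = v_p(x) + v_p(y) = 1 + 1 = 2. (Direct check: xy = 812 = 2^2 · (203).)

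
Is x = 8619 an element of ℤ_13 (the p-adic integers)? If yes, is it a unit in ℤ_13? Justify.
x ∈ ℤ_13 but not a unit; v_13(x) = 2 > 0

ℤ_13 = {x ∈ ℚ_13 : v_13(x) ≥ 0} and ℤ_13^× = {x ∈ ℤ_13 : v_13(x) = 0}. Here v_13(8619) = v_13(num) − v_13(den) = 2; compare against these criteria.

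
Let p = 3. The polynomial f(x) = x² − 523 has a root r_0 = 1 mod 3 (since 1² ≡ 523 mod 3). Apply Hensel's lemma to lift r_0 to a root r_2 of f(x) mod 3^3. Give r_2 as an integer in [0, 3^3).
r_2 = 19 (mod 27)

Hensel's recurrence: r_{i+1} = r_i − f(r_i)·(f′(r_i))^{-1} mod 3^{i+2}, with f′(x) = 2x. Iterate:
  r_0 = 1 (mod 3)
  r_1 = 1 (mod 9)
  r_2 = 19 (mod 27)
Final: r_2 = 19, and one checks f(r_2) ≡ 0 mod 3^3.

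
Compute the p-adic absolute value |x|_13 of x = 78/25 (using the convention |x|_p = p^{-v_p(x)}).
|78/25|_13 = 1/13

Step 1 — compute v_13(x) by factoring powers of 13 out of the numerator and denominator: v_13(78/25) = 1. Step 2 — apply |x|_p = p^{-v_p(x)} = 13^{-1} = 1/13.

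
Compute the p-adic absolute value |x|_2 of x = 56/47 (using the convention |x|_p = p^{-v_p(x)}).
|56/47|_2 = 1/8

Step 1 — compute v_2(x) by factoring powers of 2 out of the numerator and denominator: v_2(56/47) = 3. Step 2 — apply |x|_p = p^{-v_p(x)} = 2^{-3} = 1/8.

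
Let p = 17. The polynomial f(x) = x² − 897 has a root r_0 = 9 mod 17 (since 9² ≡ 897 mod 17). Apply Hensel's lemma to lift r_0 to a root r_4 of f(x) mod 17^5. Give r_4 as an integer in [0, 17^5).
r_4 = 8917 (mod 1419857)

Hensel's recurrence: r_{i+1} = r_i − f(r_i)·(f′(r_i))^{-1} mod 17^{i+2}, with f′(x) = 2x. Iterate:
  r_0 = 9 (mod 17)
  r_1 = 247 (mod 289)
  r_2 = 4004 (mod 4913)
  r_3 = 8917 (mod 83521)
  r_4 = 8917 (mod 1419857)
Final: r_4 = 8917, and one checks f(r_4) ≡ 0 mod 17^5.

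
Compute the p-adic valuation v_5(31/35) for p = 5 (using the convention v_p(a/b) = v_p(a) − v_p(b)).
v_5(31/35) = -1

Factor powers of 5 from the numerator and denominator of the reduced fraction: 31 = 5^0 · 31 and 35 = 5^1 · 7. Apply v_p(a/b) = v_p(a) − v_p(b): v_5(31/35) = 0 − 1 = -1.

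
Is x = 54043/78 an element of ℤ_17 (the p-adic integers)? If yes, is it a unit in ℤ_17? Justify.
x ∈ ℤ_17 but not a unit; v_17(x) = 3 > 0

ℤ_17 = {x ∈ ℚ_17 : v_17(x) ≥ 0} and ℤ_17^× = {x ∈ ℤ_17 : v_17(x) = 0}. Here v_17(54043/78) = v_17(num) − v_17(den) = 3; compare against these criteria.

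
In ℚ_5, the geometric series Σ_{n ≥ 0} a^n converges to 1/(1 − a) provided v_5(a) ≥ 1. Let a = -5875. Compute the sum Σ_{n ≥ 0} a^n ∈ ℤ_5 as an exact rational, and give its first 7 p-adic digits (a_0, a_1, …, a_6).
Σ a^n = 1/(1 − a) = 1/5876;  first 7 digits = (1, 0, 0, 3, 0, 3, 3)

v_5(a) = 3 ≥ 1, so the series converges in ℤ_5 to 1/(1 − a) = 1/(1 − (-5875)) = 1/5876. Expand this rational in ℤ_5: compute digits iteratively via d_i = x_i mod 5, x_{i+1} = (x_i − d_i)/5. The first 7 digits are (1, 0, 0, 3, 0, 3, 3).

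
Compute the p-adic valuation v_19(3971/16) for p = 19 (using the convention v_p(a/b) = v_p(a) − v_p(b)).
v_19(3971/16) = 2

Factor powers of 19 from the numerator and denominator of the reduced fraction: 3971 = 19^2 · 11 and 16 = 19^0 · 16. Apply v_p(a/b) = v_p(a) − v_p(b): v_19(3971/16) = 2 − 0 = 2.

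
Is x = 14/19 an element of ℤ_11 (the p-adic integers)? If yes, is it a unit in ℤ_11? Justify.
x ∈ ℤ_11^× (unit); v_11(x) = 0

ℤ_11 = {x ∈ ℚ_11 : v_11(x) ≥ 0} and ℤ_11^× = {x ∈ ℤ_11 : v_11(x) = 0}. Here v_11(14/19) = v_11(num) − v_11(den) = 0; compare against these criteria.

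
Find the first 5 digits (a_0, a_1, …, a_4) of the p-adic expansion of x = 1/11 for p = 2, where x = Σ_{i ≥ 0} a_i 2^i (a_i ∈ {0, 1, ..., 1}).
(a_0, …, a_4) = (1, 1, 0, 0, 0)

v_2(1/11) = 0 (numerator and denominator both coprime to 2), so x ∈ ℤ_2^×. Compute digits iteratively via a_i = x_i mod 2, x_{i+1} = (x_i − a_i)/2, with x_0 = x:
  x_0 = 1/11;  a_0 = 1;  x_1 = (x_0 − 1)/2 = -5/11
  x_1 = -5/11;  a_1 = 1;  x_2 = (x_1 − 1)/2 = -8/11
  x_2 = -8/11;  a_2 = 0;  x_3 = (x_2 − 0)/2 = -4/11
  x_3 = -4/11;  a_3 = 0;  x_4 = (x_3 − 0)/2 = -2/11
  x_4 = -2/11;  a_4 = 0;  x_5 = (x_4 − 0)/2 = -1/11
Digits: (1, 1, 0, 0, 0).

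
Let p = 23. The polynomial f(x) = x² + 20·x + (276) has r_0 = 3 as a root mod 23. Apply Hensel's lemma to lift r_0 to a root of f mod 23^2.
r_1 = 417 (mod 529)

Hensel: r_{i+1} = r_i − f(r_i)·(f′(r_i))^{-1} mod 23^{i+2}, f′(x) = 2x + 20. Iterate:
  r_0 = 3 (mod 23)
  r_1 = 417 (mod 529)
Final: r = 417 satisfies f(r) ≡ 0 mod 23^2.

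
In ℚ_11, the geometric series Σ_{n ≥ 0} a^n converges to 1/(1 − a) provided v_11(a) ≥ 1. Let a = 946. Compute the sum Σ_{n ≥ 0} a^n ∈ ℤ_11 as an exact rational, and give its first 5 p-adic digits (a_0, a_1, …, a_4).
Σ a^n = 1/(1 − a) = -1/945;  first 5 digits = (1, 9, 0, 5, 7)

v_11(a) = 1 ≥ 1, so the series converges in ℤ_11 to 1/(1 − a) = 1/(1 − 946) = -1/945. Expand this rational in ℤ_11: compute digits iteratively via d_i = x_i mod 11, x_{i+1} = (x_i − d_i)/11. The first 5 digits are (1, 9, 0, 5, 7).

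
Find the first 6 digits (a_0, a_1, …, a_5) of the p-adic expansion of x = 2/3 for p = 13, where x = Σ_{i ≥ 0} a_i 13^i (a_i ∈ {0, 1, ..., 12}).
(a_0, …, a_5) = (5, 4, 4, 4, 4, 4)

v_13(2/3) = 0 (numerator and denominator both coprime to 13), so x ∈ ℤ_13^×. Compute digits iteratively via a_i = x_i mod 13, x_{i+1} = (x_i − a_i)/13, with x_0 = x:
  x_0 = 2/3;  a_0 = 5;  x_1 = (x_0 − 5)/13 = -1/3
  x_1 = -1/3;  a_1 = 4;  x_2 = (x_1 − 4)/13 = -1/3
  x_2 = -1/3;  a_2 = 4;  x_3 = (x_2 − 4)/13 = -1/3
  x_3 = -1/3;  a_3 = 4;  x_4 = (x_3 − 4)/13 = -1/3
  x_4 = -1/3;  a_4 = 4;  x_5 = (x_4 − 4)/13 = -1/3
  x_5 = -1/3;  a_5 = 4;  x_6 = (x_5 − 4)/13 = -1/3
Digits: (5, 4, 4, 4, 4, 4).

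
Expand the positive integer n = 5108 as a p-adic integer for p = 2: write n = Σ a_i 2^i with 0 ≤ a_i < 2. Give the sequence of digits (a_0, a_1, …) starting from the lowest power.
(a_0, a_1, …) = (0, 0, 1, 0, 1, 1, 1, 1, 1, 1, 0, 0, 1)

Repeated division by 2 gives the digits low-to-high: 5108 = 1·2^2 + 1·2^4 + 1·2^5 + 1·2^6 + 1·2^7 + 1·2^8 + 1·2^9 + 1·2^12. Digit sequence: (0, 0, 1, 0, 1, 1, 1, 1, 1, 1, 0, 0, 1).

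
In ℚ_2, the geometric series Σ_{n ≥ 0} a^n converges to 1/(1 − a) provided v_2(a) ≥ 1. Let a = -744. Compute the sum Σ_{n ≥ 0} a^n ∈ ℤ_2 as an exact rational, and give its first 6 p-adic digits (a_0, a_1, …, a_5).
Σ a^n = 1/(1 − a) = 1/745;  first 6 digits = (1, 0, 0, 1, 1, 0)

v_2(a) = 3 ≥ 1, so the series converges in ℤ_2 to 1/(1 − a) = 1/(1 − (-744)) = 1/745. Expand this rational in ℤ_2: compute digits iteratively via d_i = x_i mod 2, x_{i+1} = (x_i − d_i)/2. The first 6 digits are (1, 0, 0, 1, 1, 0).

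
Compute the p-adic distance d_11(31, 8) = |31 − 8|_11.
d_11(31, 8) = 1

Step 1 — x − y = 31 − 8 = 23. Step 2 — v_11(23) = 0 (factor: 23 = (11^0 · 23); the sign does not affect v_p). Step 3 — |x − y|_11 = 11^{0} = 1.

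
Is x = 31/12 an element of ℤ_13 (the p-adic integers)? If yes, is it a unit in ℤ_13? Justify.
x ∈ ℤ_13^× (unit); v_13(x) = 0

ℤ_13 = {x ∈ ℚ_13 : v_13(x) ≥ 0} and ℤ_13^× = {x ∈ ℤ_13 : v_13(x) = 0}. Here v_13(31/12) = v_13(num) − v_13(den) = 0; compare against these criteria.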